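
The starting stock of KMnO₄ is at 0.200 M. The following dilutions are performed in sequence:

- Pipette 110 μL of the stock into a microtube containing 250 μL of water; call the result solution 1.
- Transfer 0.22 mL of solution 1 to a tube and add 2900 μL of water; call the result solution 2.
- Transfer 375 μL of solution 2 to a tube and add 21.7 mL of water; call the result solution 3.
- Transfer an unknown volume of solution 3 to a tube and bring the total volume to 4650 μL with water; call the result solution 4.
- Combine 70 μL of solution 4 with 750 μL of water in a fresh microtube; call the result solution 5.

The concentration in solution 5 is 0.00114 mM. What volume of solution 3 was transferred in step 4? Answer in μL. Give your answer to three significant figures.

848 μL

Step 1: 110 μL + 250 μL = 360 μL total → factor 360/110 = 3.2727
Step 2: 0.22 mL + 2900 μL = 3.12 mL total → factor 3.12/0.22 = 14.182
Step 3: 375 μL + 21.7 mL = 22075 μL total → factor 22075/375 = 58.867
Step 4: v brought to 4650 μL → factor = 4650 μL/v
Step 5: 70 μL + 750 μL = 820 μL total → factor 820/70 = 11.714
Product of known-step factors = 32006
Overall factor = 0.200 M / (0.00114 mM) = 1.7544 × 10^5
Step-4 factor = 1.7544 × 10^5 / 32006 = 5.4815
v = 4650 μL / 5.4815 = 848 μL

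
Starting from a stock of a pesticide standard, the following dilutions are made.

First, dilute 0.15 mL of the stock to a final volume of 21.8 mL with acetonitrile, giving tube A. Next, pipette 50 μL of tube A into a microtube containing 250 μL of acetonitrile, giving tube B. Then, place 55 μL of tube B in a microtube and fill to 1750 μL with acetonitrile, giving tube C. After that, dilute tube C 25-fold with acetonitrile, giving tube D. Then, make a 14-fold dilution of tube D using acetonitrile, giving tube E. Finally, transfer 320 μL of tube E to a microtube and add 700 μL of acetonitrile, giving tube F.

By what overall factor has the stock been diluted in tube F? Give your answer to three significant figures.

Step 1: 0.15 mL brought to 21.8 mL → factor 21.8/0.15 = 145.33
Step 2: 50 μL + 250 μL = 300 μL total → factor 300/50 = 6
Step 3: 55 μL brought to 1750 μL → factor 1750/55 = 31.818
Step 4: 25-fold → factor 25
Step 5: 14-fold → factor 14
Step 6: 320 μL + 700 μL = 1020 μL total → factor 1020/320 = 3.1875
Overall dilution factor = 145.33 × 6 × 31.818 × 25 × 14 × 3.1875 = 3.0954 × 10^7

3.10 × 10^7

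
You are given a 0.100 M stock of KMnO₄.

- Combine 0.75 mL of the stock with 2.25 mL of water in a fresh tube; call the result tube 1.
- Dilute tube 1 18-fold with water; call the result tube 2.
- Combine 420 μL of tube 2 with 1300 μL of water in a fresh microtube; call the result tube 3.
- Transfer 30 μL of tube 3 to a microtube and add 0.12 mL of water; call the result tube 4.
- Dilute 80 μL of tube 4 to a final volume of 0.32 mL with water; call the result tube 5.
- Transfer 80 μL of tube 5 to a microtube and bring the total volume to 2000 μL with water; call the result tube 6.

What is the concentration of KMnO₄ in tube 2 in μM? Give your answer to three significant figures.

1.39 × 10^3 μM

Step 1: 0.75 mL + 2.25 mL = 3 mL total → factor 3/0.75 = 4
Step 2: 18-fold → factor 18
Dilution factor through tube 2 = 4 × 18 = 72
[tube 2] = 0.100 M / 72 = 0.001389 M = 1.39 × 10^3 μM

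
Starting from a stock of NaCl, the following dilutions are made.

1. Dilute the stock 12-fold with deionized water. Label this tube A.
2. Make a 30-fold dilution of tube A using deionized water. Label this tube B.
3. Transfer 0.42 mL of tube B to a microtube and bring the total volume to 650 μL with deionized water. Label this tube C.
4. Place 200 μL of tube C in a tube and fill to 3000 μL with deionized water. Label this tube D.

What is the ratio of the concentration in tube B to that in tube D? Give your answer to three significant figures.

23.2

Step 1: 12-fold → factor 12
Step 2: 30-fold → factor 30
Step 3: 0.42 mL brought to 650 μL → factor 0.65/0.42 = 1.5476
Step 4: 200 μL brought to 3000 μL → factor 3000/200 = 15
Dilution factor to tube B = 360; to tube D = 8357.1
[tube B]/[tube D] = (factor to tube D)/(factor to tube B) = 8357.1/360 = 23.2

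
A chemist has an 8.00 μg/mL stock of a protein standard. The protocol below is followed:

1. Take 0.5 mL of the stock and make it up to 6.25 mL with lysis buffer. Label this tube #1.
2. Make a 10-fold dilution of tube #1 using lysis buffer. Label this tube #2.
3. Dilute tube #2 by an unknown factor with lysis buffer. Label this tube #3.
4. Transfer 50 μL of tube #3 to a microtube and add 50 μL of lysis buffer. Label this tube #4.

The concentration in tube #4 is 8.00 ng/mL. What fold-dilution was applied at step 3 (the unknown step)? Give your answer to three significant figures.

Step 1: 0.5 mL brought to 6.25 mL → factor 6.25/0.5 = 12.5
Step 2: 10-fold → factor 10
Step 3: unknown factor x
Step 4: 50 μL + 50 μL = 100 μL total → factor 100/50 = 2
Product of known-step factors = 250
Overall factor = 8.00 μg/mL / (8.00 ng/mL) = 1000
x = 1000 / 250 = 4.00

4.00-fold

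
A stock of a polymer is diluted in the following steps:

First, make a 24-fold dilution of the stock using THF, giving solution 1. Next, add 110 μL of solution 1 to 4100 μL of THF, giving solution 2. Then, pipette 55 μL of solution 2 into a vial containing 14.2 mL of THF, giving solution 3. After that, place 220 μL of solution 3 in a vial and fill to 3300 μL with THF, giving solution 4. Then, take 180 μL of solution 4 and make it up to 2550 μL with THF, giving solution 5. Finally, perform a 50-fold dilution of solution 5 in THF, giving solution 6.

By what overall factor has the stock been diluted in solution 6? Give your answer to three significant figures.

2.53 × 10^9

Step 1: 24-fold → factor 24
Step 2: 110 μL + 4100 μL = 4210 μL total → factor 4210/110 = 38.273
Step 3: 55 μL + 14.2 mL = 14255 μL total → factor 14255/55 = 259.18
Step 4: 220 μL brought to 3300 μL → factor 3300/220 = 15
Step 5: 180 μL brought to 2550 μL → factor 2550/180 = 14.167
Step 6: 50-fold → factor 50
Overall dilution factor = 24 × 38.273 × 259.18 × 15 × 14.167 × 50 = 2.5295 × 10^9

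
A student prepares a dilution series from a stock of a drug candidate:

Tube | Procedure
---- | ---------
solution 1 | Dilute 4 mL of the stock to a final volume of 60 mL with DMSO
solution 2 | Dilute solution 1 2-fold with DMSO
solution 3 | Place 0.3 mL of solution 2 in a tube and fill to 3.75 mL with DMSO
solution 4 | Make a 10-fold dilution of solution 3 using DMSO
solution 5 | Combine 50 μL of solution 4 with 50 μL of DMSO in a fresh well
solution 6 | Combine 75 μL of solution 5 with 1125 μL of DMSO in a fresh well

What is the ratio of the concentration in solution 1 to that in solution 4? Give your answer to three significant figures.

Step 1: 4 mL brought to 60 mL → factor 60/4 = 15
Step 2: 2-fold → factor 2
Step 3: 0.3 mL brought to 3.75 mL → factor 3.75/0.3 = 12.5
Step 4: 10-fold → factor 10
Dilution factor to solution 1 = 15; to solution 4 = 3750
[solution 1]/[solution 4] = (factor to solution 4)/(factor to solution 1) = 3750/15 = 250

250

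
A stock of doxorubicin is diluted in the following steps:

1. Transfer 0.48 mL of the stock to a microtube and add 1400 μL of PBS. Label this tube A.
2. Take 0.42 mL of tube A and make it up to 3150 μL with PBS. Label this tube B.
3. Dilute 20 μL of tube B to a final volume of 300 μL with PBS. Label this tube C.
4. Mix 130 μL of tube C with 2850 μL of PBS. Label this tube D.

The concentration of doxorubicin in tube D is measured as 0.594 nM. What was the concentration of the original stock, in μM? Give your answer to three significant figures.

6.00 μM

Step 1: 0.48 mL + 1400 μL = 1.88 mL total → factor 1.88/0.48 = 3.9167
Step 2: 0.42 mL brought to 3150 μL → factor 3.15/0.42 = 7.5
Step 3: 20 μL brought to 300 μL → factor 300/20 = 15
Step 4: 130 μL + 2850 μL = 2980 μL total → factor 2980/130 = 22.923
Overall dilution factor = 3.9167 × 7.5 × 15 × 22.923 = 10100
Stock = 0.594 nM × 10100 = 6000 nM = 6.00 μM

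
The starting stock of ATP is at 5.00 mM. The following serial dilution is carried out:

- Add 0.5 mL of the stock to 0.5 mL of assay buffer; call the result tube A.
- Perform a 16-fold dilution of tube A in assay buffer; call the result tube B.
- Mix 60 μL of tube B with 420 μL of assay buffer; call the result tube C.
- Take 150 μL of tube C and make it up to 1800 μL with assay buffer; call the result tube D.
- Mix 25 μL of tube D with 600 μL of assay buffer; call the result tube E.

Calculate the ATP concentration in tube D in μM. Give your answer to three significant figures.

1.63 μM

Step 1: 0.5 mL + 0.5 mL = 1 mL total → factor 1/0.5 = 2
Step 2: 16-fold → factor 16
Step 3: 60 μL + 420 μL = 480 μL total → factor 480/60 = 8
Step 4: 150 μL brought to 1800 μL → factor 1800/150 = 12
Dilution factor through tube D = 2 × 16 × 8 × 12 = 3072
[tube D] = 5.00 mM / 3072 = 0.001628 mM = 1.63 μM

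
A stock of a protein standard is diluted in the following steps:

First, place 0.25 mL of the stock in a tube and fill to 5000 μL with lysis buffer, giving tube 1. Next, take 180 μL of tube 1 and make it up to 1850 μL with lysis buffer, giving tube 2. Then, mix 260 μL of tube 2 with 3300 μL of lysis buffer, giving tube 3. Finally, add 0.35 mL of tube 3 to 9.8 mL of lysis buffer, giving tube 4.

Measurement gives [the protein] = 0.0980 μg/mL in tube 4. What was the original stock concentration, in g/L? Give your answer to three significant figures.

Step 1: 0.25 mL brought to 5000 μL → factor 5/0.25 = 20
Step 2: 180 μL brought to 1850 μL → factor 1850/180 = 10.278
Step 3: 260 μL + 3300 μL = 3560 μL total → factor 3560/260 = 13.692
Step 4: 0.35 mL + 9.8 mL = 10.15 mL total → factor 10.15/0.35 = 29
Overall dilution factor = 20 × 10.278 × 13.692 × 29 = 81621
Stock = 0.0980 μg/mL × 81621 = 7999 μg/mL = 8.00 g/L

8.00 g/L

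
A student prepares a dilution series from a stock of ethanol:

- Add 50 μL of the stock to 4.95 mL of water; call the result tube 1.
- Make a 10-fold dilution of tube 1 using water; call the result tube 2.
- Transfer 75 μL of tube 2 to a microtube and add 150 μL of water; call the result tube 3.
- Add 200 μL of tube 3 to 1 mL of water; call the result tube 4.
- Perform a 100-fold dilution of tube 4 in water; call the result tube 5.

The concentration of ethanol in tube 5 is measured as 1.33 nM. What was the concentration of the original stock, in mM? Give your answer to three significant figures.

Step 1: 50 μL + 4.95 mL = 5000 μL total → factor 5000/50 = 100
Step 2: 10-fold → factor 10
Step 3: 75 μL + 150 μL = 225 μL total → factor 225/75 = 3
Step 4: 200 μL + 1 mL = 1200 μL total → factor 1200/200 = 6
Step 5: 100-fold → factor 100
Overall dilution factor = 100 × 10 × 3 × 6 × 100 = 1.8 × 10^6
Stock = 1.33 nM × 1.8 × 10^6 = 2.394 × 10^6 nM = 2.39 mM

2.39 mM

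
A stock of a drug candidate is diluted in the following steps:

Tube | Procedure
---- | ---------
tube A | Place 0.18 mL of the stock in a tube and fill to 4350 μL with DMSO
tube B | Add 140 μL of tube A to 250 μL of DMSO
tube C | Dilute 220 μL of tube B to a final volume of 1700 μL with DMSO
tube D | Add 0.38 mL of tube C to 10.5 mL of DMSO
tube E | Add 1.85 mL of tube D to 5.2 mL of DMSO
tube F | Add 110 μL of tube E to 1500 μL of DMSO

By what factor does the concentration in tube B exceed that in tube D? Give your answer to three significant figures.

221

Step 1: 0.18 mL brought to 4350 μL → factor 4.35/0.18 = 24.167
Step 2: 140 μL + 250 μL = 390 μL total → factor 390/140 = 2.7857
Step 3: 220 μL brought to 1700 μL → factor 1700/220 = 7.7273
Step 4: 0.38 mL + 10.5 mL = 10.88 mL total → factor 10.88/0.38 = 28.632
Dilution factor to tube B = 67.321; to tube D = 14894
[tube B]/[tube D] = (factor to tube D)/(factor to tube B) = 14894/67.321 = 221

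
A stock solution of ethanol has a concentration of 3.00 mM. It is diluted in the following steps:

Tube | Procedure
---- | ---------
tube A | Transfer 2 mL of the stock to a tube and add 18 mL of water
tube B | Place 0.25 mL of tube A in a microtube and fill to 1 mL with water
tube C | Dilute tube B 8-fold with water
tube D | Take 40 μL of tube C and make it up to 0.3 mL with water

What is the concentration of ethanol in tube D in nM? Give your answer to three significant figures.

1.25 × 10^3 nM

Step 1: 2 mL + 18 mL = 20 mL total → factor 20/2 = 10
Step 2: 0.25 mL brought to 1 mL → factor 1/0.25 = 4
Step 3: 8-fold → factor 8
Step 4: 40 μL brought to 0.3 mL → factor 300/40 = 7.5
Overall dilution factor = 10 × 4 × 8 × 7.5 = 2400
Final = 3.00 mM / 2400 = 0.001250 mM = 1.25 × 10^3 nM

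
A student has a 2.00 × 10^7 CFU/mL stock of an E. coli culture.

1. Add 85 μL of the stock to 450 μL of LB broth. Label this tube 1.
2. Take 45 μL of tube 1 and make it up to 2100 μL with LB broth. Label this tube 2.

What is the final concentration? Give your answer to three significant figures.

Step 1: 85 μL + 450 μL = 535 μL total → factor 535/85 = 6.2941
Step 2: 45 μL brought to 2100 μL → factor 2100/45 = 46.667
Overall dilution factor = 6.2941 × 46.667 = 293.73
Final = 2.00 × 10^7 CFU/mL / 293.73 = 6.81 × 10^4 CFU/mL

6.81 × 10^4 CFU/mL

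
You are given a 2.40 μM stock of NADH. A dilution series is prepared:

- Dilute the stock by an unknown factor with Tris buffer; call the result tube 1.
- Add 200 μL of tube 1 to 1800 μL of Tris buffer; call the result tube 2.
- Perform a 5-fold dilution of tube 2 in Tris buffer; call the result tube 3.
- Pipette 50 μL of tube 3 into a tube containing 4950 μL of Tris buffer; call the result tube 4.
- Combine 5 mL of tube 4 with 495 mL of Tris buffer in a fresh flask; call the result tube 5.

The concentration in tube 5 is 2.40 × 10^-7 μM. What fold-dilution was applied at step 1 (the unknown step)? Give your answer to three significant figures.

20.0-fold

Step 1: unknown factor x
Step 2: 200 μL + 1800 μL = 2000 μL total → factor 2000/200 = 10
Step 3: 5-fold → factor 5
Step 4: 50 μL + 4950 μL = 5000 μL total → factor 5000/50 = 100
Step 5: 5 mL + 495 mL = 500 mL total → factor 500/5 = 100
Product of known-step factors = 5 × 10^5
Overall factor = 2.40 μM / (2.40 × 10^-7 μM) = 1 × 10^7
x = 1 × 10^7 / 5 × 10^5 = 20.0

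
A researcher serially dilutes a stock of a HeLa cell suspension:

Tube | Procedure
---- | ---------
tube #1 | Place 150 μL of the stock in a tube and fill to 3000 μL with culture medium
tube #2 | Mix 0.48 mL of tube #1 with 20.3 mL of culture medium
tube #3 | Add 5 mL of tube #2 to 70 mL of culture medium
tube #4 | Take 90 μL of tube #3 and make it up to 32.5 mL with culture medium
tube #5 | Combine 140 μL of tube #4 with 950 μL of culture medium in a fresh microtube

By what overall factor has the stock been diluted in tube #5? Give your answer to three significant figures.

3.65 × 10^7

Step 1: 150 μL brought to 3000 μL → factor 3000/150 = 20
Step 2: 0.48 mL + 20.3 mL = 20.78 mL total → factor 20.78/0.48 = 43.292
Step 3: 5 mL + 70 mL = 75 mL total → factor 75/5 = 15
Step 4: 90 μL brought to 32.5 mL → factor 32500/90 = 361.11
Step 5: 140 μL + 950 μL = 1090 μL total → factor 1090/140 = 7.7857
Overall dilution factor = 20 × 43.292 × 15 × 361.11 × 7.7857 = 3.6514 × 10^7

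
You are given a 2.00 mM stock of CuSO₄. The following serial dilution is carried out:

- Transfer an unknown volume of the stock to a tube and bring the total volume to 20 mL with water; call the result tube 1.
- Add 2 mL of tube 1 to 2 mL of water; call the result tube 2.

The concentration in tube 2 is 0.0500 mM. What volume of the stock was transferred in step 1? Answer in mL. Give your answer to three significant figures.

1.00 mL

Step 1: v brought to 20 mL → factor = 20 mL/v
Step 2: 2 mL + 2 mL = 4 mL total → factor 4/2 = 2
Product of known-step factors = 2
Overall factor = 2.00 mM / (0.0500 mM) = 40
Step-1 factor = 40 / 2 = 20
v = 20 mL / 20 = 1.00 mL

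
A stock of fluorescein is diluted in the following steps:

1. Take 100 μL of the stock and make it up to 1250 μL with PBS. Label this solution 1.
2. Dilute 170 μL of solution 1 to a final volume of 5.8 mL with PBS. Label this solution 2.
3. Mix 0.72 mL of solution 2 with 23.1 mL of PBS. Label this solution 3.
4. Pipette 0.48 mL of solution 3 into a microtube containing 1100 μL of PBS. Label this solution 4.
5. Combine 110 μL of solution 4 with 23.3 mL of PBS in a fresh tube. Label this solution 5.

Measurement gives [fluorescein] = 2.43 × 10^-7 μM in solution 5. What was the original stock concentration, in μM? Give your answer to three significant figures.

2.40 μM

Step 1: 100 μL brought to 1250 μL → factor 1250/100 = 12.5
Step 2: 170 μL brought to 5.8 mL → factor 5800/170 = 34.118
Step 3: 0.72 mL + 23.1 mL = 23.82 mL total → factor 23.82/0.72 = 33.083
Step 4: 0.48 mL + 1100 μL = 1.58 mL total → factor 1.58/0.48 = 3.2917
Step 5: 110 μL + 23.3 mL = 23410 μL total → factor 23410/110 = 212.82
Overall dilution factor = 12.5 × 34.118 × 33.083 × 3.2917 × 212.82 = 9.8838 × 10^6
Stock = 2.43 × 10^-7 μM × 9.8838 × 10^6 = 2.40 μM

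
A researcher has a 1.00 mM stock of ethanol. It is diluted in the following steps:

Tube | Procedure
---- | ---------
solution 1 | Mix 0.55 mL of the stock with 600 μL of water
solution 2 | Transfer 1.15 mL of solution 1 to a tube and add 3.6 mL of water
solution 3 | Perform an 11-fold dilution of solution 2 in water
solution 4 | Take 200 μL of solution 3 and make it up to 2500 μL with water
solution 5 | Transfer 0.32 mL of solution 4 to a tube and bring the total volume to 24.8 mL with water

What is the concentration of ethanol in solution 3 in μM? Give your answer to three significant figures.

Step 1: 0.55 mL + 600 μL = 1.15 mL total → factor 1.15/0.55 = 2.0909
Step 2: 1.15 mL + 3.6 mL = 4.75 mL total → factor 4.75/1.15 = 4.1304
Step 3: 11-fold → factor 11
Dilution factor through solution 3 = 2.0909 × 4.1304 × 11 = 95
[solution 3] = 1.00 mM / 95 = 0.01053 mM = 10.5 μM

10.5 μM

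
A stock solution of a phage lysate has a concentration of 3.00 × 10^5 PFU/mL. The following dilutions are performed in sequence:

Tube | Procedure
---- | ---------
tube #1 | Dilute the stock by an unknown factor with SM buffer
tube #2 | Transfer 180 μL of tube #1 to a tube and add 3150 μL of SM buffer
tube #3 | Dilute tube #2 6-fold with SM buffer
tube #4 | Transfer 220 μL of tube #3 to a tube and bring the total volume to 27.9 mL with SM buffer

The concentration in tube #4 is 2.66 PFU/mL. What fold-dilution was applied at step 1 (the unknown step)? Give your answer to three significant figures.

Step 1: unknown factor x
Step 2: 180 μL + 3150 μL = 3330 μL total → factor 3330/180 = 18.5
Step 3: 6-fold → factor 6
Step 4: 220 μL brought to 27.9 mL → factor 27900/220 = 126.82
Product of known-step factors = 14077
Overall factor = 3.00 × 10^5 PFU/mL / (2.66 PFU/mL) = 1.1278 × 10^5
x = 1.1278 × 10^5 / 14077 = 8.01

8.01-fold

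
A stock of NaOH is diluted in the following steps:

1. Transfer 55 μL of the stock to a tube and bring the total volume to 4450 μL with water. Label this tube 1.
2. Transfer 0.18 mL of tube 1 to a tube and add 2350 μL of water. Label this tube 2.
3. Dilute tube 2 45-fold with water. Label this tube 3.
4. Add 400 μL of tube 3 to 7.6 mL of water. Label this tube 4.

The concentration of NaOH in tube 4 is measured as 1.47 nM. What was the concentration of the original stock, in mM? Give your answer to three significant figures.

1.50 mM

Step 1: 55 μL brought to 4450 μL → factor 4450/55 = 80.909
Step 2: 0.18 mL + 2350 μL = 2.53 mL total → factor 2.53/0.18 = 14.056
Step 3: 45-fold → factor 45
Step 4: 400 μL + 7.6 mL = 8000 μL total → factor 8000/400 = 20
Overall dilution factor = 80.909 × 14.056 × 45 × 20 = 1.0235 × 10^6
Stock = 1.47 nM × 1.0235 × 10^6 = 1.505 × 10^6 nM = 1.50 mM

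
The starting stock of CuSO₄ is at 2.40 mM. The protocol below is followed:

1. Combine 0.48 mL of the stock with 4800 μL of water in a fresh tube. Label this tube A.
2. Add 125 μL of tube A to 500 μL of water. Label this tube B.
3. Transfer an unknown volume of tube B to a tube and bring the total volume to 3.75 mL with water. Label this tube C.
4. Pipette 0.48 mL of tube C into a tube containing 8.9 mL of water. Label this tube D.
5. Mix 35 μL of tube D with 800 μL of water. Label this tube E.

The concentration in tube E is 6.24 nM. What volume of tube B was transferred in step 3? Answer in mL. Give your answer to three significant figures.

Step 1: 0.48 mL + 4800 μL = 5.28 mL total → factor 5.28/0.48 = 11
Step 2: 125 μL + 500 μL = 625 μL total → factor 625/125 = 5
Step 3: v brought to 3.75 mL → factor = 3.75 mL/v
Step 4: 0.48 mL + 8.9 mL = 9.38 mL total → factor 9.38/0.48 = 19.542
Step 5: 35 μL + 800 μL = 835 μL total → factor 835/35 = 23.857
Product of known-step factors = 25641
Overall factor = 2.40 mM / (6.24 nM) = 3.8462 × 10^5
Step-3 factor = 3.8462 × 10^5 / 25641 = 15
v = 3.75 mL / 15 = 0.250 mL

0.250 mL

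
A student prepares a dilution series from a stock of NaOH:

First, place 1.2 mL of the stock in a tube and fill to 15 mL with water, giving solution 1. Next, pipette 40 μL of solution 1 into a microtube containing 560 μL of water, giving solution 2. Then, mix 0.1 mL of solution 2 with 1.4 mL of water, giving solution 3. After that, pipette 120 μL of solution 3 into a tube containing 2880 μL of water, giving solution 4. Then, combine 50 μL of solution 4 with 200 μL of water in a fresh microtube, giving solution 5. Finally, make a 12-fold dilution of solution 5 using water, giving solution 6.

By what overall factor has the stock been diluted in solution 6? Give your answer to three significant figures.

Step 1: 1.2 mL brought to 15 mL → factor 15/1.2 = 12.5
Step 2: 40 μL + 560 μL = 600 μL total → factor 600/40 = 15
Step 3: 0.1 mL + 1.4 mL = 1.5 mL total → factor 1.5/0.1 = 15
Step 4: 120 μL + 2880 μL = 3000 μL total → factor 3000/120 = 25
Step 5: 50 μL + 200 μL = 250 μL total → factor 250/50 = 5
Step 6: 12-fold → factor 12
Overall dilution factor = 12.5 × 15 × 15 × 25 × 5 × 12 = 4.2188 × 10^6

4.22 × 10^6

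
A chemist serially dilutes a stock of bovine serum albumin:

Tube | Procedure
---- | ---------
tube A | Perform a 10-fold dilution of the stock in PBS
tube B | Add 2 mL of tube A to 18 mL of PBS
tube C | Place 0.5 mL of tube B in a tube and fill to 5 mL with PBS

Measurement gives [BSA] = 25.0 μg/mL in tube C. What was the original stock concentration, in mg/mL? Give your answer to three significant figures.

Step 1: 10-fold → factor 10
Step 2: 2 mL + 18 mL = 20 mL total → factor 20/2 = 10
Step 3: 0.5 mL brought to 5 mL → factor 5/0.5 = 10
Overall dilution factor = 10 × 10 × 10 = 1000
Stock = 25.0 μg/mL × 1000 = 2.500 × 10^4 μg/mL = 25.0 mg/mL

25.0 mg/mL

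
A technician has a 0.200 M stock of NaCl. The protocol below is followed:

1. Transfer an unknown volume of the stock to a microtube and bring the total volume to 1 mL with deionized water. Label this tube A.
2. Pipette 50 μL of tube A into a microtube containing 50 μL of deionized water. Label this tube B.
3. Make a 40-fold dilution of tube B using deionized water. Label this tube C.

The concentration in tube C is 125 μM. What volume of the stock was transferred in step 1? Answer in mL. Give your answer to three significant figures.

0.0500 mL

Step 1: v brought to 1 mL → factor = 1 mL/v
Step 2: 50 μL + 50 μL = 100 μL total → factor 100/50 = 2
Step 3: 40-fold → factor 40
Product of known-step factors = 80
Overall factor = 0.200 M / (125 μM) = 1600
Step-1 factor = 1600 / 80 = 20
v = 1 mL / 20 = 0.0500 mL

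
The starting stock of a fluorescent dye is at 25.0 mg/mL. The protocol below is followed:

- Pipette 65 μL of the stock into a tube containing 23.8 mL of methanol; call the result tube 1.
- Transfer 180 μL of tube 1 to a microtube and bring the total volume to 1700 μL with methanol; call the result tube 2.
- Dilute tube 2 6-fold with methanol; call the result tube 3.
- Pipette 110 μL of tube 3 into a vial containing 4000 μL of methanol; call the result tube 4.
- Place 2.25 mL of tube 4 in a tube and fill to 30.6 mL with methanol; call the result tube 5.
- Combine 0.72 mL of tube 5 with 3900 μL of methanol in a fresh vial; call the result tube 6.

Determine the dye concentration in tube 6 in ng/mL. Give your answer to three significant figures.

0.369 ng/mL

Step 1: 65 μL + 23.8 mL = 23865 μL total → factor 23865/65 = 367.15
Step 2: 180 μL brought to 1700 μL → factor 1700/180 = 9.4444
Step 3: 6-fold → factor 6
Step 4: 110 μL + 4000 μL = 4110 μL total → factor 4110/110 = 37.364
Step 5: 2.25 mL brought to 30.6 mL → factor 30.6/2.25 = 13.6
Step 6: 0.72 mL + 3900 μL = 4.62 mL total → factor 4.62/0.72 = 6.4167
Overall dilution factor = 367.15 × 9.4444 × 6 × 37.364 × 13.6 × 6.4167 = 6.7838 × 10^7
Final = 25.0 mg/mL / 6.7838 × 10^7 = 3.685 × 10^-7 mg/mL = 0.369 ng/mL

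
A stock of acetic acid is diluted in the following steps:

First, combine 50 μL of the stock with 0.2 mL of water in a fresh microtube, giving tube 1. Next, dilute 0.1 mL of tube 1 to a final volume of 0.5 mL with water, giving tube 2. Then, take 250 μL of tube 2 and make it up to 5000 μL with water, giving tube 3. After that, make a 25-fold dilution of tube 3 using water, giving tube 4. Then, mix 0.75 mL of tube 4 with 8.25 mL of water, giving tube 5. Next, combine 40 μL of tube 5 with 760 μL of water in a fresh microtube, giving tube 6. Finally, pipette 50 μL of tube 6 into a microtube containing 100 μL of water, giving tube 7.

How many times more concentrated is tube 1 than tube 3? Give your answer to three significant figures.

Step 1: 50 μL + 0.2 mL = 250 μL total → factor 250/50 = 5
Step 2: 0.1 mL brought to 0.5 mL → factor 0.5/0.1 = 5
Step 3: 250 μL brought to 5000 μL → factor 5000/250 = 20
Dilution factor to tube 1 = 5; to tube 3 = 500
[tube 1]/[tube 3] = (factor to tube 3)/(factor to tube 1) = 500/5 = 100

100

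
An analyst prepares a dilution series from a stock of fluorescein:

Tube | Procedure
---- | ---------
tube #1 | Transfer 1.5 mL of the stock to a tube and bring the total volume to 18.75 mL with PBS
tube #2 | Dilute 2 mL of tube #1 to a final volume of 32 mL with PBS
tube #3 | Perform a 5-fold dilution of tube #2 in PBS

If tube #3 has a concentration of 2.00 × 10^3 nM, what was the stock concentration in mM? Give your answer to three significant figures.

Step 1: 1.5 mL brought to 18.75 mL → factor 18.75/1.5 = 12.5
Step 2: 2 mL brought to 32 mL → factor 32/2 = 16
Step 3: 5-fold → factor 5
Overall dilution factor = 12.5 × 16 × 5 = 1000
Stock = 2.00 × 10^3 nM × 1000 = 2.000 × 10^6 nM = 2.00 mM

2.00 mM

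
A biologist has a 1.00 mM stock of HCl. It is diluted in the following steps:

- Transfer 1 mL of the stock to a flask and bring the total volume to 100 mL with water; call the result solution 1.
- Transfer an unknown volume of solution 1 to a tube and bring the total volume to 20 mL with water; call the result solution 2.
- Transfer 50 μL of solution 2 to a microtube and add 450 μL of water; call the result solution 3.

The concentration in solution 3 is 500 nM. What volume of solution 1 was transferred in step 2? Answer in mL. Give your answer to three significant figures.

Step 1: 1 mL brought to 100 mL → factor 100/1 = 100
Step 2: v brought to 20 mL → factor = 20 mL/v
Step 3: 50 μL + 450 μL = 500 μL total → factor 500/50 = 10
Product of known-step factors = 1000
Overall factor = 1.00 mM / (500 nM) = 2000
Step-2 factor = 2000 / 1000 = 2
v = 20 mL / 2 = 10.0 mL

10.0 mL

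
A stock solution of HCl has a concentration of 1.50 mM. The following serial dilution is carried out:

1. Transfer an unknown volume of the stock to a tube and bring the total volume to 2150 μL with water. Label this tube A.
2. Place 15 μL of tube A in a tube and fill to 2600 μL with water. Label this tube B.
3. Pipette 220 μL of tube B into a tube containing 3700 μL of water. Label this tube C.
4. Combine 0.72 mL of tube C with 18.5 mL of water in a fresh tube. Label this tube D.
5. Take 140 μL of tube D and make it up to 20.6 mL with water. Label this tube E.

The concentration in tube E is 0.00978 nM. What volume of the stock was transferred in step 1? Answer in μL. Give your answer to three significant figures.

170 μL

Step 1: v brought to 2150 μL → factor = 2150 μL/v
Step 2: 15 μL brought to 2600 μL → factor 2600/15 = 173.33
Step 3: 220 μL + 3700 μL = 3920 μL total → factor 3920/220 = 17.818
Step 4: 0.72 mL + 18.5 mL = 19.22 mL total → factor 19.22/0.72 = 26.694
Step 5: 140 μL brought to 20.6 mL → factor 20600/140 = 147.14
Product of known-step factors = 1.2131 × 10^7
Overall factor = 1.50 mM / (0.00978 nM) = 1.5337 × 10^8
Step-1 factor = 1.5337 × 10^8 / 1.2131 × 10^7 = 12.643
v = 2150 μL / 12.643 = 170 μL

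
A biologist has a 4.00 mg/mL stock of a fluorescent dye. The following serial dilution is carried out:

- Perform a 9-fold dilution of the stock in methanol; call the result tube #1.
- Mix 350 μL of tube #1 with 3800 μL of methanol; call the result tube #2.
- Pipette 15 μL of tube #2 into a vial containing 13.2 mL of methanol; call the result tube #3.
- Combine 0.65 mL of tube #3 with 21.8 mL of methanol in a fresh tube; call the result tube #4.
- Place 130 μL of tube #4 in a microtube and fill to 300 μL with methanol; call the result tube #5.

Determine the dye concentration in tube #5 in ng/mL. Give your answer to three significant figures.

Step 1: 9-fold → factor 9
Step 2: 350 μL + 3800 μL = 4150 μL total → factor 4150/350 = 11.857
Step 3: 15 μL + 13.2 mL = 13215 μL total → factor 13215/15 = 881
Step 4: 0.65 mL + 21.8 mL = 22.45 mL total → factor 22.45/0.65 = 34.538
Step 5: 130 μL brought to 300 μL → factor 300/130 = 2.3077
Overall dilution factor = 9 × 11.857 × 881 × 34.538 × 2.3077 = 7.4934 × 10^6
Final = 4.00 mg/mL / 7.4934 × 10^6 = 5.338 × 10^-7 mg/mL = 0.534 ng/mL

0.534 ng/mL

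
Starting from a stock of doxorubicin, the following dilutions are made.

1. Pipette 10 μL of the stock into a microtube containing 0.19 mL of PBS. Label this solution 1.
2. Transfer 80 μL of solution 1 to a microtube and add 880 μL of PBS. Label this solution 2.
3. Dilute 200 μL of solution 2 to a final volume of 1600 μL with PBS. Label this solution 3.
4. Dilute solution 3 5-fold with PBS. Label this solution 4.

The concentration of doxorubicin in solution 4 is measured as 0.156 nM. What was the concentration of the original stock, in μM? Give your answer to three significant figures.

1.50 μM

Step 1: 10 μL + 0.19 mL = 200 μL total → factor 200/10 = 20
Step 2: 80 μL + 880 μL = 960 μL total → factor 960/80 = 12
Step 3: 200 μL brought to 1600 μL → factor 1600/200 = 8
Step 4: 5-fold → factor 5
Overall dilution factor = 20 × 12 × 8 × 5 = 9600
Stock = 0.156 nM × 9600 = 1498 nM = 1.50 μM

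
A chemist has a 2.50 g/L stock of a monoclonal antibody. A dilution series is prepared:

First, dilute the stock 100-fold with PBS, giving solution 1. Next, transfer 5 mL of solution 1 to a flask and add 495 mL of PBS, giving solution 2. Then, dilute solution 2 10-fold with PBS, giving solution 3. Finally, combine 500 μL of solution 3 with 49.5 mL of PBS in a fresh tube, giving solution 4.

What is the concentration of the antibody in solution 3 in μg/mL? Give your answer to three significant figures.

Step 1: 100-fold → factor 100
Step 2: 5 mL + 495 mL = 500 mL total → factor 500/5 = 100
Step 3: 10-fold → factor 10
Dilution factor through solution 3 = 100 × 100 × 10 = 1 × 10^5
[solution 3] = 2.50 g/L / 1 × 10^5 = 2.500 × 10^-5 g/L = 0.0250 μg/mL

0.0250 μg/mL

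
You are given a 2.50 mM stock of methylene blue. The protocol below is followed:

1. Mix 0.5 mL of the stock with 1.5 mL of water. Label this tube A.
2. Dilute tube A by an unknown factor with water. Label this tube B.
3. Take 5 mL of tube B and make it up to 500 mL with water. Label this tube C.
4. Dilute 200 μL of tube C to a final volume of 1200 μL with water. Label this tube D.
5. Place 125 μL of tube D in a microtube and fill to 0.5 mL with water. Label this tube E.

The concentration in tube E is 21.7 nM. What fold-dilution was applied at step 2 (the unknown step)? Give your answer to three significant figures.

Step 1: 0.5 mL + 1.5 mL = 2 mL total → factor 2/0.5 = 4
Step 2: unknown factor x
Step 3: 5 mL brought to 500 mL → factor 500/5 = 100
Step 4: 200 μL brought to 1200 μL → factor 1200/200 = 6
Step 5: 125 μL brought to 0.5 mL → factor 500/125 = 4
Product of known-step factors = 9600
Overall factor = 2.50 mM / (21.7 nM) = 1.1521 × 10^5
x = 1.1521 × 10^5 / 9600 = 12.0

12.0-fold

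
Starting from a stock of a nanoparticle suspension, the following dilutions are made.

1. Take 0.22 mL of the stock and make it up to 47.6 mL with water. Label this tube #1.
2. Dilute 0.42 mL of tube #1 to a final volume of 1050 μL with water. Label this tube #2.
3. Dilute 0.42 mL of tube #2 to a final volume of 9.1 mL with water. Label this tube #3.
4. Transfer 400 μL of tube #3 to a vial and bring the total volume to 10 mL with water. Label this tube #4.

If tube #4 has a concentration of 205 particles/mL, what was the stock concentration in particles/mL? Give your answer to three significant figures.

6.01 × 10^7 particles/mL

Step 1: 0.22 mL brought to 47.6 mL → factor 47.6/0.22 = 216.36
Step 2: 0.42 mL brought to 1050 μL → factor 1.05/0.42 = 2.5
Step 3: 0.42 mL brought to 9.1 mL → factor 9.1/0.42 = 21.667
Step 4: 400 μL brought to 10 mL → factor 10000/400 = 25
Overall dilution factor = 216.36 × 2.5 × 21.667 × 25 = 2.9299 × 10^5
Stock = 205 particles/mL × 2.9299 × 10^5 = 6.01 × 10^7 particles/mL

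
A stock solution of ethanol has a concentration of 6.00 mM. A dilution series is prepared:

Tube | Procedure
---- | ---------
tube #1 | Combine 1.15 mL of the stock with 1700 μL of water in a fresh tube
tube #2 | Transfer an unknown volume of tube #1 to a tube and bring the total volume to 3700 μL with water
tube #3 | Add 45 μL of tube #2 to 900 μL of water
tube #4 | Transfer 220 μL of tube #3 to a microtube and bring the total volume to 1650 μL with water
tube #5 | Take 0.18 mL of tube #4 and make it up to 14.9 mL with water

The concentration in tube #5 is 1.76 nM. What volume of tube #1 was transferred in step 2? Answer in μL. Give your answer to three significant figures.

Step 1: 1.15 mL + 1700 μL = 2.85 mL total → factor 2.85/1.15 = 2.4783
Step 2: v brought to 3700 μL → factor = 3700 μL/v
Step 3: 45 μL + 900 μL = 945 μL total → factor 945/45 = 21
Step 4: 220 μL brought to 1650 μL → factor 1650/220 = 7.5
Step 5: 0.18 mL brought to 14.9 mL → factor 14.9/0.18 = 82.778
Product of known-step factors = 32310
Overall factor = 6.00 mM / (1.76 nM) = 3.4091 × 10^6
Step-2 factor = 3.4091 × 10^6 / 32310 = 105.51
v = 3700 μL / 105.51 = 35.1 μL

35.1 μL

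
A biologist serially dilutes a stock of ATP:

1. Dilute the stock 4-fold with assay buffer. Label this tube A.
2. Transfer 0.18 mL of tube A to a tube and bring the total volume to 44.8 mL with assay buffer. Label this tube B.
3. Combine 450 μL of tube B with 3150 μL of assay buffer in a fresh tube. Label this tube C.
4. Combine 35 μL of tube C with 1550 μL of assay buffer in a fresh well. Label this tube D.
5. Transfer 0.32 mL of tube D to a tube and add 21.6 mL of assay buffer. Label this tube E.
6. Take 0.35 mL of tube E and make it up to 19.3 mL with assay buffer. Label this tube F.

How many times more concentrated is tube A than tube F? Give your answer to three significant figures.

Step 1: 4-fold → factor 4
Step 2: 0.18 mL brought to 44.8 mL → factor 44.8/0.18 = 248.89
Step 3: 450 μL + 3150 μL = 3600 μL total → factor 3600/450 = 8
Step 4: 35 μL + 1550 μL = 1585 μL total → factor 1585/35 = 45.286
Step 5: 0.32 mL + 21.6 mL = 21.92 mL total → factor 21.92/0.32 = 68.5
Step 6: 0.35 mL brought to 19.3 mL → factor 19.3/0.35 = 55.143
Dilution factor to tube A = 4; to tube F = 1.3624 × 10^9
[tube A]/[tube F] = (factor to tube F)/(factor to tube A) = 1.3624 × 10^9/4 = 3.41 × 10^8

3.41 × 10^8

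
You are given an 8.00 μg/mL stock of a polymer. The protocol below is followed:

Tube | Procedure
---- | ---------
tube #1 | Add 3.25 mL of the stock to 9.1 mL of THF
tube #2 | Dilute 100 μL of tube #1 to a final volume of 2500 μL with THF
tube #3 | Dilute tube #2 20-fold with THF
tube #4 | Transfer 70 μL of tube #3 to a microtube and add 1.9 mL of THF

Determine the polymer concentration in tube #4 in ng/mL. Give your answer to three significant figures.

Step 1: 3.25 mL + 9.1 mL = 12.35 mL total → factor 12.35/3.25 = 3.8
Step 2: 100 μL brought to 2500 μL → factor 2500/100 = 25
Step 3: 20-fold → factor 20
Step 4: 70 μL + 1.9 mL = 1970 μL total → factor 1970/70 = 28.143
Overall dilution factor = 3.8 × 25 × 20 × 28.143 = 53471
Final = 8.00 μg/mL / 53471 = 0.0001496 μg/mL = 0.150 ng/mL

0.150 ng/mL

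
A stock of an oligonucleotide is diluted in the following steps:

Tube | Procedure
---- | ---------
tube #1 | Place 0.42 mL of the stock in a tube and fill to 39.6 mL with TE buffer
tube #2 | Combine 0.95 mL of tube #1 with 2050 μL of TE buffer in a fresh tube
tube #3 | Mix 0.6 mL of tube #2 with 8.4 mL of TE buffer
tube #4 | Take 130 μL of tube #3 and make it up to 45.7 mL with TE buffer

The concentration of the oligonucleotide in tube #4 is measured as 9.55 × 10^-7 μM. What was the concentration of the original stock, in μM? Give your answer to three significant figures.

Step 1: 0.42 mL brought to 39.6 mL → factor 39.6/0.42 = 94.286
Step 2: 0.95 mL + 2050 μL = 3 mL total → factor 3/0.95 = 3.1579
Step 3: 0.6 mL + 8.4 mL = 9 mL total → factor 9/0.6 = 15
Step 4: 130 μL brought to 45.7 mL → factor 45700/130 = 351.54
Overall dilution factor = 94.286 × 3.1579 × 15 × 351.54 = 1.57 × 10^6
Stock = 9.55 × 10^-7 μM × 1.57 × 10^6 = 1.50 μM

1.50 μM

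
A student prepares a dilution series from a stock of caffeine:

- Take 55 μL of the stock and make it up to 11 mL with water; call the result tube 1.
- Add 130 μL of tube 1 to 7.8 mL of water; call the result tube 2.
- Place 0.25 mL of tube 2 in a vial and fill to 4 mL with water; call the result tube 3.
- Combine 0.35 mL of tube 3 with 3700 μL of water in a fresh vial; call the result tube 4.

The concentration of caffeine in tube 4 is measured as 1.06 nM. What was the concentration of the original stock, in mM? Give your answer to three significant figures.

Step 1: 55 μL brought to 11 mL → factor 11000/55 = 200
Step 2: 130 μL + 7.8 mL = 7930 μL total → factor 7930/130 = 61
Step 3: 0.25 mL brought to 4 mL → factor 4/0.25 = 16
Step 4: 0.35 mL + 3700 μL = 4.05 mL total → factor 4.05/0.35 = 11.571
Overall dilution factor = 200 × 61 × 16 × 11.571 = 2.2587 × 10^6
Stock = 1.06 nM × 2.2587 × 10^6 = 2.394 × 10^6 nM = 2.39 mM

2.39 mM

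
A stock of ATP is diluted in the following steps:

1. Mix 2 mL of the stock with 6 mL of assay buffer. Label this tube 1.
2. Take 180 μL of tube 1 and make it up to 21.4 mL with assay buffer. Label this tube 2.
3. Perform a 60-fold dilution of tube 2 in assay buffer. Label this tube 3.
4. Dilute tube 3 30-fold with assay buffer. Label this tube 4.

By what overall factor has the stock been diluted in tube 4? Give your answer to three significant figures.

Step 1: 2 mL + 6 mL = 8 mL total → factor 8/2 = 4
Step 2: 180 μL brought to 21.4 mL → factor 21400/180 = 118.89
Step 3: 60-fold → factor 60
Step 4: 30-fold → factor 30
Overall dilution factor = 4 × 118.89 × 60 × 30 = 8.56 × 10^5

8.56 × 10^5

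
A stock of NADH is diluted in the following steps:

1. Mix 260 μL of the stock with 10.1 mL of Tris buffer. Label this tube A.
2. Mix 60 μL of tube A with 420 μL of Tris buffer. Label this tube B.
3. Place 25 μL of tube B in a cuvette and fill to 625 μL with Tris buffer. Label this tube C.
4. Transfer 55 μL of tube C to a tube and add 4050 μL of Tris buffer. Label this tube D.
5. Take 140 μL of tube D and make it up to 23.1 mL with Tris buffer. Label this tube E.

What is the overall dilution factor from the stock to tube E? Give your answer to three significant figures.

Step 1: 260 μL + 10.1 mL = 10360 μL total → factor 10360/260 = 39.846
Step 2: 60 μL + 420 μL = 480 μL total → factor 480/60 = 8
Step 3: 25 μL brought to 625 μL → factor 625/25 = 25
Step 4: 55 μL + 4050 μL = 4105 μL total → factor 4105/55 = 74.636
Step 5: 140 μL brought to 23.1 mL → factor 23100/140 = 165
Overall dilution factor = 39.846 × 8 × 25 × 74.636 × 165 = 9.8141 × 10^7

9.81 × 10^7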